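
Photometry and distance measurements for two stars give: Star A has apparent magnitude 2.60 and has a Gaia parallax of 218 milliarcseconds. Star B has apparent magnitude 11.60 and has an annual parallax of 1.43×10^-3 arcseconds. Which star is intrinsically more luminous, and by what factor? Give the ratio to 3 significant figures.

Star B is more luminous, by a factor of 5.84.

Star A: p = 218 mas = 0.218″ → d = 1/p = 4.587 pc
Star A: M = m − 5 log₁₀ d + 5 = 2.60 − 5·0.6615 + 5 = 4.292
Star B: d = 1/p = 1/1.43×10^-3″ = 699.3 pc
Star B: M = m − 5 log₁₀ d + 5 = 11.60 − 5·2.8447 + 5 = 2.377
ΔM = M_A − M_B = 4.292 − (2.377) = 1.916; smaller M is more luminous → Star B.
L ratio = 10^(0.4 |ΔM|) = 10^0.766 = 5.838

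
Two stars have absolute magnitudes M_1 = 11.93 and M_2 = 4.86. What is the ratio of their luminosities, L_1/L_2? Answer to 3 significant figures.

L_1/L_2 ≈ 1.49×10^-3

ΔM = M_1 − M_2 = 7.07
L_1/L_2 = 10^(−0.4 ΔM) = 10^-2.828 = 1.486×10^-3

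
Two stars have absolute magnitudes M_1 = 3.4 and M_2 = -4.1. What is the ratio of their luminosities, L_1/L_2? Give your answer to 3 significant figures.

L_1/L_2 ≈ 1.00×10^-3

ΔM = M_1 − M_2 = 7.5
L_1/L_2 = 10^(−0.4 ΔM) = 10^-3.000 = 1.000×10^-3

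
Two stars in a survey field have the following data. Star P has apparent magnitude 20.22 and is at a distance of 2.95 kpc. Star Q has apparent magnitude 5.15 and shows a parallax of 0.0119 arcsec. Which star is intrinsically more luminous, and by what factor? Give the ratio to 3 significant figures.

Star P: d = 2.95 kpc = 2950 pc
Star P: M = m − 5 log₁₀ d + 5 = 20.22 − 5·3.4698 + 5 = 7.871
Star Q: d = 1/p = 1/0.0119″ = 84.03 pc
Star Q: M = m − 5 log₁₀ d + 5 = 5.15 − 5·1.9245 + 5 = 0.528
ΔM = M_P − M_Q = 7.871 − (0.528) = 7.343; smaller M is more luminous → Star Q.
L ratio = 10^(0.4 |ΔM|) = 10^2.937 = 865.5

Star Q is more luminous, by a factor of 865.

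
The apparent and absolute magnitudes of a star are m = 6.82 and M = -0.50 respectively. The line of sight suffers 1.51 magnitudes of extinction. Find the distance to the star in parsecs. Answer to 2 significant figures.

d ≈ 150 pc

m − M = 5 log₁₀(d/10 pc) + A  ⇒  6.82 − (-0.50) − 1.51 = 5 log₁₀(d/10)
5.810 = 5 log₁₀(d/10)
log₁₀ d = (m − M − A)/5 + 1 = 2.1620
d = 10^2.1620 = 145.2 pc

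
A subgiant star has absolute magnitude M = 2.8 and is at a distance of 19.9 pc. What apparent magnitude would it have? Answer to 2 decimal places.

m ≈ 4.29

m = M + 5 log₁₀ d − 5 = 2.8 + 5·1.2989 − 5 = 4.294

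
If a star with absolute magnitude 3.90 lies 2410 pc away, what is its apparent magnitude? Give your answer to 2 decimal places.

m ≈ 15.81

m = M + 5 log₁₀ d − 5 = 3.90 + 5·3.3820 − 5 = 15.810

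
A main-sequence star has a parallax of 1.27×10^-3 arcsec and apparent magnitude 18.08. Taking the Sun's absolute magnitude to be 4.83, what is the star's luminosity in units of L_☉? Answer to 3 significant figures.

d = 1/p = 1/1.27×10^-3″ = 787.4 pc
M = m − 5 log₁₀ d + 5 = 18.08 − 5·2.8962 + 5 = 8.599
M − M_☉ = 8.599 − 4.83 = 3.769
L/L_☉ = 10^(−0.4 × 3.769) = 0.03107

L/L_☉ ≈ 0.0311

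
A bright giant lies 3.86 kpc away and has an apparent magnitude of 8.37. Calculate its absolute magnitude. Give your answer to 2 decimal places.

d = 3.86 kpc = 3860 pc
5 log₁₀(d/10 pc) = 5 log₁₀(3860) − 5 = 12.933
M = m − 5 log₁₀(d/10) = 8.37 − 12.933 = -4.563

M ≈ -4.56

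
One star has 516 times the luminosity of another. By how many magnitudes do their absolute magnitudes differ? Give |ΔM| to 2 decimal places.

|ΔM| ≈ 6.78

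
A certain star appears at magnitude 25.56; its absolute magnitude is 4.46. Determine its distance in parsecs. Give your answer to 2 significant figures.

d ≈ 170000 pc

μ = m − M = 21.100
m − M = 5 log₁₀ d − 5
log₁₀ d = (m − M)/5 + 1 = 5.2200
d = 10^5.2200 = 166000 pc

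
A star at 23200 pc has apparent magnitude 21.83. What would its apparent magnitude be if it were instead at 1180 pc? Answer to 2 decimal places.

m ≈ 15.36

Flux ∝ 1/d², so Δm = 5 log₁₀(d₂/d₁) = 5 log₁₀(1180/23200) = -6.468
m₂ = m₁ + Δm = 21.83 + (-6.468) = 15.362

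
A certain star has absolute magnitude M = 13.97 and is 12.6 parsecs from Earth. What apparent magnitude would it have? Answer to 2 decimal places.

m = M + 5 log₁₀ d − 5 = 13.97 + 5·1.1004 − 5 = 14.472

m ≈ 14.47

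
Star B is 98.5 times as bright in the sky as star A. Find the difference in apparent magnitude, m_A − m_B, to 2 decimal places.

m_A − m_B ≈ 4.98

Pogson: Δm = −2.5 log₁₀(ratio) = −2.5 log₁₀(98.5) = −2.5 × 1.9934 = -4.984
Star B is brighter so has the smaller magnitude: m_A − m_B is positive.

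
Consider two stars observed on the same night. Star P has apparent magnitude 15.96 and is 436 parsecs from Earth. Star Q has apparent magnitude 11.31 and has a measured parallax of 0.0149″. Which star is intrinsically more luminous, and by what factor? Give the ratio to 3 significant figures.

Star Q is more luminous, by a factor of 1.72.

Star P: M = m − 5 log₁₀ d + 5 = 15.96 − 5·2.6395 + 5 = 7.763
Star Q: d = 1/p = 1/0.0149″ = 67.11 pc
Star Q: M = m − 5 log₁₀ d + 5 = 11.31 − 5·1.8268 + 5 = 7.176
ΔM = M_P − M_Q = 7.763 − (7.176) = 0.587; smaller M is more luminous → Star Q.
L ratio = 10^(0.4 |ΔM|) = 10^0.235 = 1.717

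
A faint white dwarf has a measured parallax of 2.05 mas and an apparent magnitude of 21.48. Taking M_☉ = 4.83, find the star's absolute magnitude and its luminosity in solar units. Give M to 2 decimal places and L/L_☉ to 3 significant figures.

M ≈ 13.04; L/L_☉ ≈ 5.21×10^-4

d = 1/p = 1000/2.05 mas = 487.8 pc
M = m − 5 log₁₀ d + 5 = 21.48 − 5·2.6882 + 5 = 13.039
M − M_☉ = 13.039 − 4.83 = 8.209
L/L_☉ = 10^(−0.4 × 8.209) = 5.206×10^-4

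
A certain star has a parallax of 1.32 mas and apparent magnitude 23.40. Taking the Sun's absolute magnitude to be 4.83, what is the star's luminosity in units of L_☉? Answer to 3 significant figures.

d = 1/p = 1000/1.32 mas = 757.6 pc
M = m − 5 log₁₀ d + 5 = 23.40 − 5·2.8794 + 5 = 14.003
M − M_☉ = 14.003 − 4.83 = 9.173
L/L_☉ = 10^(−0.4 × 9.173) = 2.142×10^-4

L/L_☉ ≈ 2.14×10^-4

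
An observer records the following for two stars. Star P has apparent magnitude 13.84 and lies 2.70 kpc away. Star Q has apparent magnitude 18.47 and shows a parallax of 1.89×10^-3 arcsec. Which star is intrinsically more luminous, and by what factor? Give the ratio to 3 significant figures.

Star P is more luminous, by a factor of 1850.

Star P: d = 2.70 kpc = 2700 pc
Star P: M = m − 5 log₁₀ d + 5 = 13.84 − 5·3.4314 + 5 = 1.683
Star Q: d = 1/p = 1/1.89×10^-3″ = 529.1 pc
Star Q: M = m − 5 log₁₀ d + 5 = 18.47 − 5·2.7235 + 5 = 9.852
ΔM = M_P − M_Q = 1.683 − (9.852) = -8.169; smaller M is more luminous → Star P.
L ratio = 10^(0.4 |ΔM|) = 10^3.268 = 1852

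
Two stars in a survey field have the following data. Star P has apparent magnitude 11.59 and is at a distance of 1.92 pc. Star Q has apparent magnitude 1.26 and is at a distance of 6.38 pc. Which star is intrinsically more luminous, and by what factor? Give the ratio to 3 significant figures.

Star P: M = m − 5 log₁₀ d + 5 = 11.59 − 5·0.2833 + 5 = 15.173
Star Q: M = m − 5 log₁₀ d + 5 = 1.26 − 5·0.8048 + 5 = 2.236
ΔM = M_P − M_Q = 15.173 − (2.236) = 12.938; smaller M is more luminous → Star Q.
L ratio = 10^(0.4 |ΔM|) = 10^5.175 = 149600

Star Q is more luminous, by a factor of 150000.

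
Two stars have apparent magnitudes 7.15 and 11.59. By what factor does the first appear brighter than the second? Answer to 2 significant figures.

Δm = 7.15 − (11.59) = -4.44
Flux ratio = 10^(−0.4 Δm) = 10^(−0.4 × -4.44) = 10^1.776 = 59.70

60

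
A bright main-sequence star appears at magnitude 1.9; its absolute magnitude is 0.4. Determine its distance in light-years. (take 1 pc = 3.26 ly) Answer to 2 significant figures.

μ = m − M = 1.500
m − M = 5 log₁₀ d − 5
log₁₀ d = (m − M)/5 + 1 = 1.3000
d = 10^1.3000 = 19.95 pc
= 65.05 ly

d ≈ 65 ly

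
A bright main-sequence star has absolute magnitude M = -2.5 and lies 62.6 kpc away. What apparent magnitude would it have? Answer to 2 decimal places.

m ≈ 16.48

d = 62.6 kpc = 62600 pc
m = M + 5 log₁₀ d − 5 = -2.5 + 5·4.7966 − 5 = 16.483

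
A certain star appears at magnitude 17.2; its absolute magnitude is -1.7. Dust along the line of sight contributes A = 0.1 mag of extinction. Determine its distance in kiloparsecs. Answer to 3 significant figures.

m − M = 5 log₁₀(d/10 pc) + A  ⇒  17.2 − (-1.7) − 0.1 = 5 log₁₀(d/10)
18.800 = 5 log₁₀(d/10)
log₁₀ d = (m − M − A)/5 + 1 = 4.7600
d = 10^4.7600 = 57540 pc
= 57.54 kpc

d ≈ 57.5 kpc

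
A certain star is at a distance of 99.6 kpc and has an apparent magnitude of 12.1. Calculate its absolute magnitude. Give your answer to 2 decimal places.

M ≈ -7.89

d = 99.6 kpc = 99600 pc
5 log₁₀(d/10 pc) = 5 log₁₀(99600) − 5 = 19.991
M = m − 5 log₁₀(d/10) = 12.1 − 19.991 = -7.891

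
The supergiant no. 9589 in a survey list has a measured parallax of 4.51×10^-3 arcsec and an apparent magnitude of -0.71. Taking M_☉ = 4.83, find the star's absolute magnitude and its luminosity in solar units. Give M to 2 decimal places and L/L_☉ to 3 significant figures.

M ≈ -7.44; L/L_☉ ≈ 80800

d = 1/p = 1/4.51×10^-3″ = 221.7 pc
M = m − 5 log₁₀ d + 5 = -0.71 − 5·2.3458 + 5 = -7.439
M − M_☉ = -7.439 − 4.83 = -12.269
L/L_☉ = 10^(−0.4 × -12.269) = 80840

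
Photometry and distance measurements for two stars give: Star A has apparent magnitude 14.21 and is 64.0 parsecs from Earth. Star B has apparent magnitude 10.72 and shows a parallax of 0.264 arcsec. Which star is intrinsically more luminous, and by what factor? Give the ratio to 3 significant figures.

Star A is more luminous, by a factor of 11.5.

Star A: M = m − 5 log₁₀ d + 5 = 14.21 − 5·1.8062 + 5 = 10.179
Star B: d = 1/p = 1/0.264″ = 3.788 pc
Star B: M = m − 5 log₁₀ d + 5 = 10.72 − 5·0.5784 + 5 = 12.828
ΔM = M_A − M_B = 10.179 − (12.828) = -2.649; smaller M is more luminous → Star A.
L ratio = 10^(0.4 |ΔM|) = 10^1.060 = 11.47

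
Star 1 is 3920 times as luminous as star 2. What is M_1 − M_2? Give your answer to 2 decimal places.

M_1 − M_2 ≈ -8.98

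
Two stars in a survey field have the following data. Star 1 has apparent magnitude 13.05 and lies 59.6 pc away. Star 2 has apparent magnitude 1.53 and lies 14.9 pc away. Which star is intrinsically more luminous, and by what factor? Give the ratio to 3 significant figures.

Star 2 is more luminous, by a factor of 2530.

Star 1: M = m − 5 log₁₀ d + 5 = 13.05 − 5·1.7752 + 5 = 9.174
Star 2: M = m − 5 log₁₀ d + 5 = 1.53 − 5·1.1732 + 5 = 0.664
ΔM = M_1 − M_2 = 9.174 − (0.664) = 8.510; smaller M is more luminous → Star 2.
L ratio = 10^(0.4 |ΔM|) = 10^3.404 = 2534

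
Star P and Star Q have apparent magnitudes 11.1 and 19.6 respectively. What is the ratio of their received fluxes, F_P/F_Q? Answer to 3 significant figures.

F_P/F_Q ≈ 2510

Magnitude difference = -8.5
Flux ratio = 10^(−0.4 Δm) = 10^(−0.4 × -8.5) = 10^3.400 = 2512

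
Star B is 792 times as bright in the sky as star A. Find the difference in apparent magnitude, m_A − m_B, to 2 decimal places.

m_A − m_B ≈ 7.25

Pogson: Δm = −2.5 log₁₀(ratio) = −2.5 log₁₀(792) = −2.5 × 2.8987 = -7.247
Star B is brighter so has the smaller magnitude: m_A − m_B is positive.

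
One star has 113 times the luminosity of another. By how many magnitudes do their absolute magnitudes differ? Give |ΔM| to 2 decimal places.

|ΔM| ≈ 5.13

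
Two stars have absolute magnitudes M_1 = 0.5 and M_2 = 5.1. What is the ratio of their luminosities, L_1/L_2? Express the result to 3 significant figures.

L_1/L_2 ≈ 69.2

ΔM = M_1 − M_2 = -4.6
L_1/L_2 = 10^(−0.4 ΔM) = 10^1.840 = 69.18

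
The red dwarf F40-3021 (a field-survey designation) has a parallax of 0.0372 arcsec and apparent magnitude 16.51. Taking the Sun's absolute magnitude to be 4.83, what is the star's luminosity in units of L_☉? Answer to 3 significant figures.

L/L_☉ ≈ 1.54×10^-4

d = 1/p = 1/0.0372″ = 26.88 pc
M = m − 5 log₁₀ d + 5 = 16.51 − 5·1.4295 + 5 = 14.363
M − M_☉ = 14.363 − 4.83 = 9.533
L/L_☉ = 10^(−0.4 × 9.533) = 1.538×10^-4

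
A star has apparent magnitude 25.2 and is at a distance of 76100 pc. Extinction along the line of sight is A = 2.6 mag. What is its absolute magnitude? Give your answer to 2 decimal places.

M ≈ 3.19

5 log₁₀(d/10 pc) = 5 log₁₀(76100) − 5 = 19.407
M = m − 5 log₁₀(d/10) − A = 25.2 − 19.407 − 2.6 = 3.193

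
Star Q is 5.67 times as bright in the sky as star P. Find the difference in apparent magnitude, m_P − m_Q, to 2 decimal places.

m_P − m_Q ≈ 1.88

Pogson: Δm = −2.5 log₁₀(ratio) = −2.5 log₁₀(5.67) = −2.5 × 0.7536 = -1.884
Star Q is brighter so has the smaller magnitude: m_P − m_Q is positive.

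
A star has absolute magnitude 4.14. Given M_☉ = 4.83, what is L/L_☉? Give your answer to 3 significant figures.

M − M_☉ = 4.14 − 4.83 = -0.690
L/L_☉ = 10^(−0.4 (M − M_☉)) = 10^0.276 = 1.888

L/L_☉ ≈ 1.89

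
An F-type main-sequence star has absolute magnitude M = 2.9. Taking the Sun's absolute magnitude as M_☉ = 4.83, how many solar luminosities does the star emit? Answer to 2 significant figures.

M − M_☉ = 2.9 − 4.83 = -1.930
L/L_☉ = 10^(−0.4 (M − M_☉)) = 10^0.772 = 5.916

L/L_☉ ≈ 5.9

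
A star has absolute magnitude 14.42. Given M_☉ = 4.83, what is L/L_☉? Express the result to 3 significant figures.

L/L_☉ ≈ 1.46×10^-4

M − M_☉ = 14.42 − 4.83 = 9.590
L/L_☉ = 10^(−0.4 (M − M_☉)) = 10^-3.836 = 1.459×10^-4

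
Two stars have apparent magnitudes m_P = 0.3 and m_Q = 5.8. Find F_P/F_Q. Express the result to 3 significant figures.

F_P/F_Q ≈ 158

Magnitude difference = -5.5
Flux ratio = 10^(−0.4 Δm) = 10^(−0.4 × -5.5) = 10^2.200 = 158.5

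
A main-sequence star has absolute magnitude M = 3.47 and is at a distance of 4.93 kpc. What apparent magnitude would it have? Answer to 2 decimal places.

d = 4.93 kpc = 4930 pc
m = M + 5 log₁₀ d − 5 = 3.47 + 5·3.6928 − 5 = 16.934

m ≈ 16.93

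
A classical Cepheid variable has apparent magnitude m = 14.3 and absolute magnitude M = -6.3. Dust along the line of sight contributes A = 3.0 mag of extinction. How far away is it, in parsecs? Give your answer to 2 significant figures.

d ≈ 33000 pc

m − M = 5 log₁₀(d/10 pc) + A  ⇒  14.3 − (-6.3) − 3.0 = 5 log₁₀(d/10)
17.600 = 5 log₁₀(d/10)
log₁₀ d = (m − M − A)/5 + 1 = 4.5200
d = 10^4.5200 = 33110 pc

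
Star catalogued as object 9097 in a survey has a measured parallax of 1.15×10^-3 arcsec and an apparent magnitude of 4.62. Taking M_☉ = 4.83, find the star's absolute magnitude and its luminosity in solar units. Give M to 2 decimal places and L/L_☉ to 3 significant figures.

M ≈ -5.08; L/L_☉ ≈ 9170

d = 1/p = 1/1.15×10^-3″ = 869.6 pc
M = m − 5 log₁₀ d + 5 = 4.62 − 5·2.9393 + 5 = -5.077
M − M_☉ = -5.077 − 4.83 = -9.907
L/L_☉ = 10^(−0.4 × -9.907) = 9175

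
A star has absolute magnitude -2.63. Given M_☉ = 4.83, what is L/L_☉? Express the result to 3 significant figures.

L/L_☉ ≈ 964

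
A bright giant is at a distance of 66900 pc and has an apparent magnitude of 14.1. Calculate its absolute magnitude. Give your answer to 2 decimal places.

5 log₁₀(d/10 pc) = 5 log₁₀(66900) − 5 = 19.127
M = m − 5 log₁₀(d/10) = 14.1 − 19.127 = -5.027

M ≈ -5.03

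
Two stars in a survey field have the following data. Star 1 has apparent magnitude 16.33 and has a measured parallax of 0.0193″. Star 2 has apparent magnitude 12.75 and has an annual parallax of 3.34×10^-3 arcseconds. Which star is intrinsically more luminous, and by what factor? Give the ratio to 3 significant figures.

Star 2 is more luminous, by a factor of 903.

Star 1: d = 1/p = 1/0.0193″ = 51.81 pc
Star 1: M = m − 5 log₁₀ d + 5 = 16.33 − 5·1.7144 + 5 = 12.758
Star 2: d = 1/p = 1/3.34×10^-3″ = 299.4 pc
Star 2: M = m − 5 log₁₀ d + 5 = 12.75 − 5·2.4763 + 5 = 5.369
ΔM = M_1 − M_2 = 12.758 − (5.369) = 7.389; smaller M is more luminous → Star 2.
L ratio = 10^(0.4 |ΔM|) = 10^2.956 = 902.9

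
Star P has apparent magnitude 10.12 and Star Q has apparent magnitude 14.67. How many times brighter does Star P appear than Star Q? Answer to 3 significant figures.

66.1

Magnitude difference = -4.55
Flux ratio = 10^(−0.4 Δm) = 10^(−0.4 × -4.55) = 10^1.820 = 66.07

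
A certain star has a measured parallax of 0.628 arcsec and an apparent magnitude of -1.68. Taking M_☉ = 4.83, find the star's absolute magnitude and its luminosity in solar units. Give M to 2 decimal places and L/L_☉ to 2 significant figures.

M ≈ 2.31; L/L_☉ ≈ 10

d = 1/p = 1/0.628″ = 1.592 pc
M = m − 5 log₁₀ d + 5 = -1.68 − 5·0.2020 + 5 = 2.310
M − M_☉ = 2.310 − 4.83 = -2.520
L/L_☉ = 10^(−0.4 × -2.520) = 10.19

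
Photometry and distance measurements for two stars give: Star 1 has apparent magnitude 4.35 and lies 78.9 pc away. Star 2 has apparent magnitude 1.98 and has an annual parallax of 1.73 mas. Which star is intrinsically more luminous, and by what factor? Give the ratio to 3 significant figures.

Star 2 is more luminous, by a factor of 476.

Star 1: M = m − 5 log₁₀ d + 5 = 4.35 − 5·1.8971 + 5 = -0.135
Star 2: p = 1.73 mas = 1.73×10^-3″ → d = 1/p = 578.0 pc
Star 2: M = m − 5 log₁₀ d + 5 = 1.98 − 5·2.7620 + 5 = -6.830
ΔM = M_1 − M_2 = -0.135 − (-6.830) = 6.694; smaller M is more luminous → Star 2.
L ratio = 10^(0.4 |ΔM|) = 10^2.678 = 476.2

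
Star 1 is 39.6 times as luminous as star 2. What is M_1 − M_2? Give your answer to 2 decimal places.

Pogson: ΔM = −2.5 log₁₀(ratio) = −2.5 log₁₀(39.6) = −2.5 × 1.5977 = -3.994
Star 1 is brighter, so it has the smaller magnitude: the difference is negative.

M_1 − M_2 ≈ -3.99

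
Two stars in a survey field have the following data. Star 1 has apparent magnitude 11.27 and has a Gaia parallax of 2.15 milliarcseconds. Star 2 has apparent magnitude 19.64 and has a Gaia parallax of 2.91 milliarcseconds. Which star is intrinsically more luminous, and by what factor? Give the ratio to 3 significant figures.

Star 1 is more luminous, by a factor of 4080.

Star 1: p = 2.15 mas = 2.15×10^-3″ → d = 1/p = 465.1 pc
Star 1: M = m − 5 log₁₀ d + 5 = 11.27 − 5·2.6676 + 5 = 2.932
Star 2: p = 2.91 mas = 2.91×10^-3″ → d = 1/p = 343.6 pc
Star 2: M = m − 5 log₁₀ d + 5 = 19.64 − 5·2.5361 + 5 = 11.959
ΔM = M_1 − M_2 = 2.932 − (11.959) = -9.027; smaller M is more luminous → Star 1.
L ratio = 10^(0.4 |ΔM|) = 10^3.611 = 4082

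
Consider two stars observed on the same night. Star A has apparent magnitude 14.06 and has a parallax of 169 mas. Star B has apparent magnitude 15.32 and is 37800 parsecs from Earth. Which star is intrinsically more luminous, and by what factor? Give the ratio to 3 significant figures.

Star B is more luminous, by a factor of 1.28×10^7.

Star A: p = 169 mas = 0.169″ → d = 1/p = 5.917 pc
Star A: M = m − 5 log₁₀ d + 5 = 14.06 − 5·0.7721 + 5 = 15.199
Star B: M = m − 5 log₁₀ d + 5 = 15.32 − 5·4.5775 + 5 = -2.567
ΔM = M_A − M_B = 15.199 − (-2.567) = 17.767; smaller M is more luminous → Star B.
L ratio = 10^(0.4 |ΔM|) = 10^7.107 = 1.279×10^7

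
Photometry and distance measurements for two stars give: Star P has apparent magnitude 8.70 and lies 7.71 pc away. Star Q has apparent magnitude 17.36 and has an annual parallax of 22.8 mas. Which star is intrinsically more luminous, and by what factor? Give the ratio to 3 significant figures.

Star P: M = m − 5 log₁₀ d + 5 = 8.70 − 5·0.8871 + 5 = 9.265
Star Q: p = 22.8 mas = 0.0228″ → d = 1/p = 43.86 pc
Star Q: M = m − 5 log₁₀ d + 5 = 17.36 − 5·1.6421 + 5 = 14.150
ΔM = M_P − M_Q = 9.265 − (14.150) = -4.885; smaller M is more luminous → Star P.
L ratio = 10^(0.4 |ΔM|) = 10^1.954 = 89.95

Star P is more luminous, by a factor of 89.9.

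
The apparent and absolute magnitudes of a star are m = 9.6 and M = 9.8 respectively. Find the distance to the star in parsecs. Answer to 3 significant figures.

μ = m − M = -0.200
m − M = 5 log₁₀ d − 5
log₁₀ d = (m − M)/5 + 1 = 0.9600
d = 10^0.9600 = 9.120 pc

d ≈ 9.12 pc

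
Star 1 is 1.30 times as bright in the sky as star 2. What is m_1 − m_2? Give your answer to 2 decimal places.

m_1 − m_2 ≈ -0.28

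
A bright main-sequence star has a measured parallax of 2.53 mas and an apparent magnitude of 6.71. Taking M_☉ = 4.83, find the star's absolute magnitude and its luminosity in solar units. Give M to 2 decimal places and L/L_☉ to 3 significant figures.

d = 1/p = 1000/2.53 mas = 395.3 pc
M = m − 5 log₁₀ d + 5 = 6.71 − 5·2.5969 + 5 = -1.274
M − M_☉ = -1.274 − 4.83 = -6.104
L/L_☉ = 10^(−0.4 × -6.104) = 276.5

M ≈ -1.27; L/L_☉ ≈ 277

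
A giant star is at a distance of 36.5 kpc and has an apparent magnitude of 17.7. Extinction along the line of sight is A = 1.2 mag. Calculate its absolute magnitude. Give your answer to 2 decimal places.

d = 36.5 kpc = 36500 pc
5 log₁₀(d/10 pc) = 5 log₁₀(36500) − 5 = 17.811
M = m − 5 log₁₀(d/10) − A = 17.7 − 17.811 − 1.2 = -1.311

M ≈ -1.31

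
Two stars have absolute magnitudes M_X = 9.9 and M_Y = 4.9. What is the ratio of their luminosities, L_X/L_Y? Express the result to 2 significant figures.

ΔM = M_X − M_Y = 5.0
L_X/L_Y = 10^(−0.4 ΔM) = 10^-2.000 = 0.01000

L_X/L_Y ≈ 0.010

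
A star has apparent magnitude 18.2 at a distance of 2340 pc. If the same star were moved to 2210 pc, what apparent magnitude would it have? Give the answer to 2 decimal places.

Flux ∝ 1/d², so Δm = 5 log₁₀(d₂/d₁) = 5 log₁₀(2210/2340) = -0.124
m₂ = m₁ + Δm = 18.2 + (-0.124) = 18.076

m ≈ 18.08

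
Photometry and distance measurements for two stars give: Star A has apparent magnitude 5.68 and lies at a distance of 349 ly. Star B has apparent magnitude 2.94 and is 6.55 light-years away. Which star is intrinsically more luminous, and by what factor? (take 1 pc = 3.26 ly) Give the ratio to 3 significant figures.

Star A is more luminous, by a factor of 228.

Star A: d = 349 ly / 3.26 = 107.1 pc
Star A: M = m − 5 log₁₀ d + 5 = 5.68 − 5·2.0296 + 5 = 0.532
Star B: d = 6.55 ly / 3.26 = 2.009 pc
Star B: M = m − 5 log₁₀ d + 5 = 2.94 − 5·0.3030 + 5 = 6.425
ΔM = M_A − M_B = 0.532 − (6.425) = -5.893; smaller M is more luminous → Star A.
L ratio = 10^(0.4 |ΔM|) = 10^2.357 = 227.6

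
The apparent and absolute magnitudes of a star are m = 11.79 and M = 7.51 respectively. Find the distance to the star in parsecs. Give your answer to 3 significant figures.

Distance modulus: m − M = 11.79 − (7.51) = 4.280
m − M = 5 log₁₀ d − 5
log₁₀ d = (m − M)/5 + 1 = 1.8560
d = 10^1.8560 = 71.78 pc

d ≈ 71.8 pc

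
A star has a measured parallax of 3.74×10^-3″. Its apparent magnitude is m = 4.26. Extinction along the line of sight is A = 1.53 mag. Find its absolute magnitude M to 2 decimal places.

d = 1/p = 1/3.74×10^-3″ = 267.4 pc
5 log₁₀(d/10 pc) = 5 log₁₀(267.4) − 5 = 7.136
M = m − 5 log₁₀(d/10) − A = 4.26 − 7.136 − 1.53 = -4.406

M ≈ -4.41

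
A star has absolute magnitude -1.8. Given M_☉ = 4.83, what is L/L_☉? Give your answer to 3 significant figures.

M − M_☉ = -1.8 − 4.83 = -6.630
L/L_☉ = 10^(−0.4 (M − M_☉)) = 10^2.652 = 448.7

L/L_☉ ≈ 449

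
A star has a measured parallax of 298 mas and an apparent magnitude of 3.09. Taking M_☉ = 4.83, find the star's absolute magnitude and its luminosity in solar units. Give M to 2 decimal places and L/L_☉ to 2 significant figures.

M ≈ 5.46; L/L_☉ ≈ 0.56

d = 1/p = 1000/298 mas = 3.356 pc
M = m − 5 log₁₀ d + 5 = 3.09 − 5·0.5258 + 5 = 5.461
M − M_☉ = 5.461 − 4.83 = 0.631
L/L_☉ = 10^(−0.4 × 0.631) = 0.5592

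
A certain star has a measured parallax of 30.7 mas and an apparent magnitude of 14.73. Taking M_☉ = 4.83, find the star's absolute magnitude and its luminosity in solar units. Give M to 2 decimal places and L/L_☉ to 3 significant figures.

d = 1/p = 1000/30.7 mas = 32.57 pc
M = m − 5 log₁₀ d + 5 = 14.73 − 5·1.5129 + 5 = 12.166
M − M_☉ = 12.166 − 4.83 = 7.336
L/L_☉ = 10^(−0.4 × 7.336) = 1.163×10^-3

M ≈ 12.17; L/L_☉ ≈ 1.16×10^-3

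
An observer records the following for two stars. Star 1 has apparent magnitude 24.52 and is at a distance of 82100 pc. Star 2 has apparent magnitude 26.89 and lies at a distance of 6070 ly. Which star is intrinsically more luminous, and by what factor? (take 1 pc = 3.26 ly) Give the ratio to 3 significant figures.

Star 1: M = m − 5 log₁₀ d + 5 = 24.52 − 5·4.9143 + 5 = 4.948
Star 2: d = 6070 ly / 3.26 = 1862 pc
Star 2: M = m − 5 log₁₀ d + 5 = 26.89 − 5·3.2700 + 5 = 15.540
ΔM = M_1 − M_2 = 4.948 − (15.540) = -10.592; smaller M is more luminous → Star 1.
L ratio = 10^(0.4 |ΔM|) = 10^4.237 = 17250

Star 1 is more luminous, by a factor of 17200.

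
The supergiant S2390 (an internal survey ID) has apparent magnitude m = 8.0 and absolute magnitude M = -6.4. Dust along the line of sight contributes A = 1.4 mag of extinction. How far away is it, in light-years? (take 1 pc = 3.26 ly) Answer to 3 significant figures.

m − M = 5 log₁₀(d/10 pc) + A  ⇒  8.0 − (-6.4) − 1.4 = 5 log₁₀(d/10)
13.000 = 5 log₁₀(d/10)
log₁₀ d = (m − M − A)/5 + 1 = 3.6000
d = 10^3.6000 = 3981 pc
= 12980 ly

d ≈ 13000 ly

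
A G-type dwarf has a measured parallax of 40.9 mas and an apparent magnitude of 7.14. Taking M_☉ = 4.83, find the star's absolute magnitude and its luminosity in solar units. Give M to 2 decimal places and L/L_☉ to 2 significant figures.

M ≈ 5.20; L/L_☉ ≈ 0.71

d = 1/p = 1000/40.9 mas = 24.45 pc
M = m − 5 log₁₀ d + 5 = 7.14 − 5·1.3883 + 5 = 5.199
M − M_☉ = 5.199 − 4.83 = 0.369
L/L_☉ = 10^(−0.4 × 0.369) = 0.7121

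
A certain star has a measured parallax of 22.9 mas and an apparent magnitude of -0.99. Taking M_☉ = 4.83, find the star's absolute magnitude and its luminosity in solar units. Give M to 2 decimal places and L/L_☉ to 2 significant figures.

d = 1/p = 1000/22.9 mas = 43.67 pc
M = m − 5 log₁₀ d + 5 = -0.99 − 5·1.6402 + 5 = -4.191
M − M_☉ = -4.191 − 4.83 = -9.021
L/L_☉ = 10^(−0.4 × -9.021) = 4058

M ≈ -4.19; L/L_☉ ≈ 4100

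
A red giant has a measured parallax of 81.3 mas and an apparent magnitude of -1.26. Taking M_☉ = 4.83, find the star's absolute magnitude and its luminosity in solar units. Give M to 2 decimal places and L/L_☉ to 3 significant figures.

d = 1/p = 1000/81.3 mas = 12.30 pc
M = m − 5 log₁₀ d + 5 = -1.26 − 5·1.0899 + 5 = -1.710
M − M_☉ = -1.710 − 4.83 = -6.540
L/L_☉ = 10^(−0.4 × -6.540) = 412.9

M ≈ -1.71; L/L_☉ ≈ 413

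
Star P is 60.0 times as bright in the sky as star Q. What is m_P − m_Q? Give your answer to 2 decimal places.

m_P − m_Q ≈ -4.45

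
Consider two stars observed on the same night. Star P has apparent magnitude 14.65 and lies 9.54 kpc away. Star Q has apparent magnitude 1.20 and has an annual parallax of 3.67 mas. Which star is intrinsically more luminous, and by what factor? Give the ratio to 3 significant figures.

Star Q is more luminous, by a factor of 196.

Star P: d = 9.54 kpc = 9540 pc
Star P: M = m − 5 log₁₀ d + 5 = 14.65 − 5·3.9795 + 5 = -0.248
Star Q: p = 3.67 mas = 3.67×10^-3″ → d = 1/p = 272.5 pc
Star Q: M = m − 5 log₁₀ d + 5 = 1.20 − 5·2.4353 + 5 = -5.977
ΔM = M_P − M_Q = -0.248 − (-5.977) = 5.729; smaller M is more luminous → Star Q.
L ratio = 10^(0.4 |ΔM|) = 10^2.292 = 195.7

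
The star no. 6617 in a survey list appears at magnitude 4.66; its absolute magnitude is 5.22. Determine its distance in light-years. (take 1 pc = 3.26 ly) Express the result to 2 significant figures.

d ≈ 25 ly

μ = m − M = -0.560
m − M = 5 log₁₀ d − 5
log₁₀ d = (m − M)/5 + 1 = 0.8880
d = 10^0.8880 = 7.727 pc
= 25.19 ly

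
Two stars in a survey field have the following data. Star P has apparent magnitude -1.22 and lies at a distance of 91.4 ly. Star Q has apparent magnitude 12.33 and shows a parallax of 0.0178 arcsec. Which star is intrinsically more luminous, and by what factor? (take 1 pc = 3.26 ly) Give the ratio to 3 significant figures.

Star P is more luminous, by a factor of 65500.

Star P: d = 91.4 ly / 3.26 = 28.04 pc
Star P: M = m − 5 log₁₀ d + 5 = -1.22 − 5·1.4477 + 5 = -3.459
Star Q: d = 1/p = 1/0.0178″ = 56.18 pc
Star Q: M = m − 5 log₁₀ d + 5 = 12.33 − 5·1.7496 + 5 = 8.582
ΔM = M_P − M_Q = -3.459 − (8.582) = -12.041; smaller M is more luminous → Star P.
L ratio = 10^(0.4 |ΔM|) = 10^4.816 = 65510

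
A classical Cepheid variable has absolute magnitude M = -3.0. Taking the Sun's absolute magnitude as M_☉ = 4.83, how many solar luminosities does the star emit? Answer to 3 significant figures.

M − M_☉ = -3.0 − 4.83 = -7.830
L/L_☉ = 10^(−0.4 (M − M_☉)) = 10^3.132 = 1355

L/L_☉ ≈ 1360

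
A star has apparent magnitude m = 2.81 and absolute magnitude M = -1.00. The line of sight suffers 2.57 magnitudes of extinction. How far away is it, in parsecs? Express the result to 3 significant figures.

m − M = 5 log₁₀(d/10 pc) + A  ⇒  2.81 − (-1.00) − 2.57 = 5 log₁₀(d/10)
1.240 = 5 log₁₀(d/10)
log₁₀ d = (m − M − A)/5 + 1 = 1.2480
d = 10^1.2480 = 17.70 pc

d ≈ 17.7 pc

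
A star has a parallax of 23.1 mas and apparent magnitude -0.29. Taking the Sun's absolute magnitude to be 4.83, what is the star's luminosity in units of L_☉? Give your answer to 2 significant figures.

d = 1/p = 1000/23.1 mas = 43.29 pc
M = m − 5 log₁₀ d + 5 = -0.29 − 5·1.6364 + 5 = -3.472
M − M_☉ = -3.472 − 4.83 = -8.302
L/L_☉ = 10^(−0.4 × -8.302) = 2093

L/L_☉ ≈ 2100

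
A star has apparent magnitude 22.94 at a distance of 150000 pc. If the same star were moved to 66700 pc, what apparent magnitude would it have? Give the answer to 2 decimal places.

Flux ∝ 1/d², so Δm = 5 log₁₀(d₂/d₁) = 5 log₁₀(66700/150000) = -1.760
m₂ = m₁ + Δm = 22.94 + (-1.760) = 21.180

m ≈ 21.18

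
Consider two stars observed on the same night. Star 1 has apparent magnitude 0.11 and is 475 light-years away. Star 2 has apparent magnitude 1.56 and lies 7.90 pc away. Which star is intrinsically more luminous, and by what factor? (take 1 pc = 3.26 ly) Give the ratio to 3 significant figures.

Star 1: d = 475 ly / 3.26 = 145.7 pc
Star 1: M = m − 5 log₁₀ d + 5 = 0.11 − 5·2.1635 + 5 = -5.707
Star 2: M = m − 5 log₁₀ d + 5 = 1.56 − 5·0.8976 + 5 = 2.072
ΔM = M_1 − M_2 = -5.707 − (2.072) = -7.779; smaller M is more luminous → Star 1.
L ratio = 10^(0.4 |ΔM|) = 10^3.112 = 1293

Star 1 is more luminous, by a factor of 1290.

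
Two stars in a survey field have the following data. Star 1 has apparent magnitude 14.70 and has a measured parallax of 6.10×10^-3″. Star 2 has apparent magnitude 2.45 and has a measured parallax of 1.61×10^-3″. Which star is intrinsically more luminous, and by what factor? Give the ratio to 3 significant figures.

Star 1: d = 1/p = 1/6.10×10^-3″ = 163.9 pc
Star 1: M = m − 5 log₁₀ d + 5 = 14.70 − 5·2.2147 + 5 = 8.627
Star 2: d = 1/p = 1/1.61×10^-3″ = 621.1 pc
Star 2: M = m − 5 log₁₀ d + 5 = 2.45 − 5·2.7932 + 5 = -6.516
ΔM = M_1 − M_2 = 8.627 − (-6.516) = 15.143; smaller M is more luminous → Star 2.
L ratio = 10^(0.4 |ΔM|) = 10^6.057 = 1.140×10^6

Star 2 is more luminous, by a factor of 1.14×10^6.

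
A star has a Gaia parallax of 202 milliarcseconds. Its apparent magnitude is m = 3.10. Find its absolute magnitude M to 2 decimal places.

p = 202 mas = 0.202″ → d = 1/p = 4.950 pc
5 log₁₀(d/10 pc) = 5 log₁₀(4.950) − 5 = -1.527
M = m − 5 log₁₀(d/10) = 3.10 + 1.527 = 4.627

M ≈ 4.63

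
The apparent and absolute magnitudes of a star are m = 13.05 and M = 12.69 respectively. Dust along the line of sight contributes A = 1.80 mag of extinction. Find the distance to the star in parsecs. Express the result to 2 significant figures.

d ≈ 5.2 pc

m − M = 5 log₁₀(d/10 pc) + A  ⇒  13.05 − (12.69) − 1.80 = 5 log₁₀(d/10)
-1.440 = 5 log₁₀(d/10)
log₁₀ d = (m − M − A)/5 + 1 = 0.7120
d = 10^0.7120 = 5.152 pc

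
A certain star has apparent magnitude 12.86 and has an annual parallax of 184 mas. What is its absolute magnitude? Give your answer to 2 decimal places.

M ≈ 14.18

p = 184 mas = 0.184″ → d = 1/p = 5.435 pc
5 log₁₀(d/10 pc) = 5 log₁₀(5.435) − 5 = -1.324
M = m − 5 log₁₀(d/10) = 12.86 + 1.324 = 14.184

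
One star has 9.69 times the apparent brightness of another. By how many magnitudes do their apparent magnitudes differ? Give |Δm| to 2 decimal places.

Pogson: Δm = −2.5 log₁₀(ratio) = −2.5 log₁₀(9.69) = −2.5 × 0.9863 = -2.466

|Δm| ≈ 2.47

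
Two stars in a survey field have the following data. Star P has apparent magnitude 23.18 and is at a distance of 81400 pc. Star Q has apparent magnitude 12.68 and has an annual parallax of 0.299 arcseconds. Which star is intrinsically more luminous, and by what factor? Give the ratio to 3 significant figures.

Star P is more luminous, by a factor of 37400.

Star P: M = m − 5 log₁₀ d + 5 = 23.18 − 5·4.9106 + 5 = 3.627
Star Q: d = 1/p = 1/0.299″ = 3.344 pc
Star Q: M = m − 5 log₁₀ d + 5 = 12.68 − 5·0.5243 + 5 = 15.058
ΔM = M_P − M_Q = 3.627 − (15.058) = -11.431; smaller M is more luminous → Star P.
L ratio = 10^(0.4 |ΔM|) = 10^4.573 = 37380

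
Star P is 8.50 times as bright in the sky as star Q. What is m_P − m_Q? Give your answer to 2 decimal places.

Pogson: Δm = −2.5 log₁₀(ratio) = −2.5 log₁₀(8.50) = −2.5 × 0.9294 = -2.324
Star P is brighter, so it has the smaller magnitude: the difference is negative.

m_P − m_Q ≈ -2.32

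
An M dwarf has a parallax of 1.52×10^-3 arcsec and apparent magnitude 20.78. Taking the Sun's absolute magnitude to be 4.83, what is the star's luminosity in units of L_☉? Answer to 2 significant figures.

d = 1/p = 1/1.52×10^-3″ = 657.9 pc
M = m − 5 log₁₀ d + 5 = 20.78 − 5·2.8182 + 5 = 11.689
M − M_☉ = 11.689 − 4.83 = 6.859
L/L_☉ = 10^(−0.4 × 6.859) = 1.804×10^-3

L/L_☉ ≈ 1.8×10^-3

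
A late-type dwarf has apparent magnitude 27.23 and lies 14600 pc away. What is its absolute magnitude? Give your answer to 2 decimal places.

M ≈ 11.41

5 log₁₀(d/10 pc) = 5 log₁₀(14600) − 5 = 15.822
M = m − 5 log₁₀(d/10) = 27.23 − 15.822 = 11.408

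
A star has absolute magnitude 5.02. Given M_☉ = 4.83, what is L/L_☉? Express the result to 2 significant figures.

M − M_☉ = 5.02 − 4.83 = 0.190
L/L_☉ = 10^(−0.4 (M − M_☉)) = 10^-0.076 = 0.8395

L/L_☉ ≈ 0.84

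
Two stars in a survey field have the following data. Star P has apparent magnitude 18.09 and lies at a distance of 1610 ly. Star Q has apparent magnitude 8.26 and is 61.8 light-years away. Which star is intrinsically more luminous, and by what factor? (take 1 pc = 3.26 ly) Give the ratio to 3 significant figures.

Star Q is more luminous, by a factor of 12.6.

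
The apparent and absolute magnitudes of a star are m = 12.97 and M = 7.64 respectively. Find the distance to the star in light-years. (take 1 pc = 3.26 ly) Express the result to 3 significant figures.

d ≈ 380 ly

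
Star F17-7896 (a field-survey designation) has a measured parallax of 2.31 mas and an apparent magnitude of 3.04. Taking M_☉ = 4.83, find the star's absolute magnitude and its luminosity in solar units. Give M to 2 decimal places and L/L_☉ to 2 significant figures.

d = 1/p = 1000/2.31 mas = 432.9 pc
M = m − 5 log₁₀ d + 5 = 3.04 − 5·2.6364 + 5 = -5.142
M − M_☉ = -5.142 − 4.83 = -9.972
L/L_☉ = 10^(−0.4 × -9.972) = 9745

M ≈ -5.14; L/L_☉ ≈ 9700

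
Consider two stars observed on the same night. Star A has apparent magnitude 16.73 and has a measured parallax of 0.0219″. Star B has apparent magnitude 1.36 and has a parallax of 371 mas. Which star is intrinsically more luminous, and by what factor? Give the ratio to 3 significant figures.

Star A: d = 1/p = 1/0.0219″ = 45.66 pc
Star A: M = m − 5 log₁₀ d + 5 = 16.73 − 5·1.6596 + 5 = 13.432
Star B: p = 371 mas = 0.371″ → d = 1/p = 2.695 pc
Star B: M = m − 5 log₁₀ d + 5 = 1.36 − 5·0.4306 + 5 = 4.207
ΔM = M_A − M_B = 13.432 − (4.207) = 9.225; smaller M is more luminous → Star B.
L ratio = 10^(0.4 |ΔM|) = 10^3.690 = 4899

Star B is more luminous, by a factor of 4900.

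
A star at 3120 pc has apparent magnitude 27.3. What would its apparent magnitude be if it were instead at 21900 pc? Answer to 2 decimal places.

m ≈ 31.53

Flux ∝ 1/d², so Δm = 5 log₁₀(d₂/d₁) = 5 log₁₀(21900/3120) = 4.231
m₂ = m₁ + Δm = 27.3 + (4.231) = 31.531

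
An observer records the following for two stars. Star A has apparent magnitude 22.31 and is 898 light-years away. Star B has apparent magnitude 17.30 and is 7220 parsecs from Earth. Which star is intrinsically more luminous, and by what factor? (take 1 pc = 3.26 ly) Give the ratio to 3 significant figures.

Star A: d = 898 ly / 3.26 = 275.5 pc
Star A: M = m − 5 log₁₀ d + 5 = 22.31 − 5·2.4401 + 5 = 15.110
Star B: M = m − 5 log₁₀ d + 5 = 17.30 − 5·3.8585 + 5 = 3.007
ΔM = M_A − M_B = 15.110 − (3.007) = 12.102; smaller M is more luminous → Star B.
L ratio = 10^(0.4 |ΔM|) = 10^4.841 = 69340

Star B is more luminous, by a factor of 69300.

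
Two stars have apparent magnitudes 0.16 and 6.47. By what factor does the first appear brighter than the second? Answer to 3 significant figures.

334

Magnitude difference = -6.31
Flux ratio = 10^(−0.4 Δm) = 10^(−0.4 × -6.31) = 10^2.524 = 334.2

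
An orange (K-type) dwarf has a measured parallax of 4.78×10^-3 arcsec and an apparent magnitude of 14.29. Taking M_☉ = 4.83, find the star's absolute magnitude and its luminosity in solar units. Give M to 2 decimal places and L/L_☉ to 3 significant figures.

M ≈ 7.69; L/L_☉ ≈ 0.0720

d = 1/p = 1/4.78×10^-3″ = 209.2 pc
M = m − 5 log₁₀ d + 5 = 14.29 − 5·2.3206 + 5 = 7.687
M − M_☉ = 7.687 − 4.83 = 2.857
L/L_☉ = 10^(−0.4 × 2.857) = 0.07197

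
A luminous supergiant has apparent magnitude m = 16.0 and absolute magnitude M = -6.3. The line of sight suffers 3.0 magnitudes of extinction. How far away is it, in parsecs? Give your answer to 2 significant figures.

m − M = 5 log₁₀(d/10 pc) + A  ⇒  16.0 − (-6.3) − 3.0 = 5 log₁₀(d/10)
19.300 = 5 log₁₀(d/10)
log₁₀ d = (m − M − A)/5 + 1 = 4.8600
d = 10^4.8600 = 72440 pc

d ≈ 72000 pc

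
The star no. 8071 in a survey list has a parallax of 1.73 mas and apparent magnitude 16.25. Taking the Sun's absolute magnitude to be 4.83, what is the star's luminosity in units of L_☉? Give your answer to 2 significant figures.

L/L_☉ ≈ 0.090

d = 1/p = 1000/1.73 mas = 578.0 pc
M = m − 5 log₁₀ d + 5 = 16.25 − 5·2.7620 + 5 = 7.440
M − M_☉ = 7.440 − 4.83 = 2.610
L/L_☉ = 10^(−0.4 × 2.610) = 0.09035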